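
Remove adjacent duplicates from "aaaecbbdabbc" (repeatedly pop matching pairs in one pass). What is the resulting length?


Input: aaaecbbdabbc
Stack-based adjacent duplicate removal:
  Read 'a': push. Stack: a
  Read 'a': matches stack top 'a' => pop. Stack: (empty)
  Read 'a': push. Stack: a
  Read 'e': push. Stack: ae
  Read 'c': push. Stack: aec
  Read 'b': push. Stack: aecb
  Read 'b': matches stack top 'b' => pop. Stack: aec
  Read 'd': push. Stack: aecd
  Read 'a': push. Stack: aecda
  Read 'b': push. Stack: aecdab
  Read 'b': matches stack top 'b' => pop. Stack: aecda
  Read 'c': push. Stack: aecdac
Final stack: "aecdac" (length 6)

6


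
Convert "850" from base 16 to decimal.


Input: "850" in base 16
Positional expansion:
  Digit '8' (value 8) x 16^2 = 2048
  Digit '5' (value 5) x 16^1 = 80
  Digit '0' (value 0) x 16^0 = 0
Sum = 2128

2128


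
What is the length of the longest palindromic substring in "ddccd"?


Input: "ddccd"
Checking substrings for palindromes:
  [1:5] "dccd" (len 4) => palindrome
  [0:2] "dd" (len 2) => palindrome
  [2:4] "cc" (len 2) => palindrome
Longest palindromic substring: "dccd" with length 4

4


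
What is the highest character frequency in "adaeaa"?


Input: adaeaa
Character counts:
  'a': 4
  'd': 1
  'e': 1
Maximum frequency: 4

4


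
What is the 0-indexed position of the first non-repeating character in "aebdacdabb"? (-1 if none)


Input: aebdacdabb
Character frequencies:
  'a': 3
  'b': 3
  'c': 1
  'd': 2
  'e': 1
Scanning left to right for freq == 1:
  Position 0 ('a'): freq=3, skip
  Position 1 ('e'): unique! => answer = 1

1


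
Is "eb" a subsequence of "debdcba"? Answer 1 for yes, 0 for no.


Check if "eb" is a subsequence of "debdcba"
Greedy scan:
  Position 0 ('d'): no match needed
  Position 1 ('e'): matches sub[0] = 'e'
  Position 2 ('b'): matches sub[1] = 'b'
  Position 3 ('d'): no match needed
  Position 4 ('c'): no match needed
  Position 5 ('b'): no match needed
  Position 6 ('a'): no match needed
All 2 characters matched => is a subsequence

1


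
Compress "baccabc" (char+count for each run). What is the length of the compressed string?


Input: baccabc
Runs:
  'b' x 1 => "b1"
  'a' x 1 => "a1"
  'c' x 2 => "c2"
  'a' x 1 => "a1"
  'b' x 1 => "b1"
  'c' x 1 => "c1"
Compressed: "b1a1c2a1b1c1"
Compressed length: 12

12


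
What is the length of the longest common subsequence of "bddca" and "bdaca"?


LCS of "bddca" and "bdaca"
DP table:
           b    d    a    c    a
      0    0    0    0    0    0
  b   0    1    1    1    1    1
  d   0    1    2    2    2    2
  d   0    1    2    2    2    2
  c   0    1    2    2    3    3
  a   0    1    2    3    3    4
LCS length = dp[5][5] = 4

4


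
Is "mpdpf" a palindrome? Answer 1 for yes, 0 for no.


Input: mpdpf
Reversed: fpdpm
  Compare pos 0 ('m') with pos 4 ('f'): MISMATCH
  Compare pos 1 ('p') with pos 3 ('p'): match
Result: not a palindrome

0


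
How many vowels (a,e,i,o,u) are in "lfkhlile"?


Input: lfkhlile
Checking each character:
  'l' at position 0: consonant
  'f' at position 1: consonant
  'k' at position 2: consonant
  'h' at position 3: consonant
  'l' at position 4: consonant
  'i' at position 5: vowel (running total: 1)
  'l' at position 6: consonant
  'e' at position 7: vowel (running total: 2)
Total vowels: 2

2


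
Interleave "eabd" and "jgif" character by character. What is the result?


Interleaving "eabd" and "jgif":
  Position 0: 'e' from first, 'j' from second => "ej"
  Position 1: 'a' from first, 'g' from second => "ag"
  Position 2: 'b' from first, 'i' from second => "bi"
  Position 3: 'd' from first, 'f' from second => "df"
Result: ejagbidf

ejagbidf


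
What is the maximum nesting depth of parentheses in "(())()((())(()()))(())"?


Input: "(())()((())(()()))(())"
Tracking depth:
  Position 0 '(': depth becomes 1
  Position 1 '(': depth becomes 2
  Position 2 ')': depth becomes 1
  Position 3 ')': depth becomes 0
  Position 4 '(': depth becomes 1
  Position 5 ')': depth becomes 0
  Position 6 '(': depth becomes 1
  Position 7 '(': depth becomes 2
  Position 8 '(': depth becomes 3
  Position 9 ')': depth becomes 2
  Position 10 ')': depth becomes 1
  Position 11 '(': depth becomes 2
  Position 12 '(': depth becomes 3
  Position 13 ')': depth becomes 2
  Position 14 '(': depth becomes 3
  Position 15 ')': depth becomes 2
  Position 16 ')': depth becomes 1
  Position 17 ')': depth becomes 0
  Position 18 '(': depth becomes 1
  Position 19 '(': depth becomes 2
  Position 20 ')': depth becomes 1
  Position 21 ')': depth becomes 0
Maximum depth reached: 3

3


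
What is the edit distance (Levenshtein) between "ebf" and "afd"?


Computing edit distance: "ebf" -> "afd"
DP table:
           a    f    d
      0    1    2    3
  e   1    1    2    3
  b   2    2    2    3
  f   3    3    2    3
Edit distance = dp[3][3] = 3

3


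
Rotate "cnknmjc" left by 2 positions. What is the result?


Input: "cnknmjc", rotate left by 2
First 2 characters: "cn"
Remaining characters: "knmjc"
Concatenate remaining + first: "knmjc" + "cn" = "knmjccn"

knmjccn


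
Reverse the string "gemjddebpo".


Input: gemjddebpo
Reading characters right to left:
  Position 9: 'o'
  Position 8: 'p'
  Position 7: 'b'
  Position 6: 'e'
  Position 5: 'd'
  Position 4: 'd'
  Position 3: 'j'
  Position 2: 'm'
  Position 1: 'e'
  Position 0: 'g'
Reversed: opbeddjmeg

opbeddjmeg


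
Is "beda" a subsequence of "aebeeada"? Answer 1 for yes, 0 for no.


Check if "beda" is a subsequence of "aebeeada"
Greedy scan:
  Position 0 ('a'): no match needed
  Position 1 ('e'): no match needed
  Position 2 ('b'): matches sub[0] = 'b'
  Position 3 ('e'): matches sub[1] = 'e'
  Position 4 ('e'): no match needed
  Position 5 ('a'): no match needed
  Position 6 ('d'): matches sub[2] = 'd'
  Position 7 ('a'): matches sub[3] = 'a'
All 4 characters matched => is a subsequence

1


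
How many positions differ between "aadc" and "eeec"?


Comparing "aadc" and "eeec" position by position:
  Position 0: 'a' vs 'e' => DIFFER
  Position 1: 'a' vs 'e' => DIFFER
  Position 2: 'd' vs 'e' => DIFFER
  Position 3: 'c' vs 'c' => same
Positions that differ: 3

3


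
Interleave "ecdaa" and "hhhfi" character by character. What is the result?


Interleaving "ecdaa" and "hhhfi":
  Position 0: 'e' from first, 'h' from second => "eh"
  Position 1: 'c' from first, 'h' from second => "ch"
  Position 2: 'd' from first, 'h' from second => "dh"
  Position 3: 'a' from first, 'f' from second => "af"
  Position 4: 'a' from first, 'i' from second => "ai"
Result: ehchdhafai

ehchdhafai


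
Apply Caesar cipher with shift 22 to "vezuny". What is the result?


Caesar cipher: shift "vezuny" by 22
  'v' (pos 21) + 22 = pos 17 = 'r'
  'e' (pos 4) + 22 = pos 0 = 'a'
  'z' (pos 25) + 22 = pos 21 = 'v'
  'u' (pos 20) + 22 = pos 16 = 'q'
  'n' (pos 13) + 22 = pos 9 = 'j'
  'y' (pos 24) + 22 = pos 20 = 'u'
Result: ravqju

ravqju


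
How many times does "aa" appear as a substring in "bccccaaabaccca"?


Searching for "aa" in "bccccaaabaccca"
Scanning each position:
  Position 0: "bc" => no
  Position 1: "cc" => no
  Position 2: "cc" => no
  Position 3: "cc" => no
  Position 4: "ca" => no
  Position 5: "aa" => MATCH
  Position 6: "aa" => MATCH
  Position 7: "ab" => no
  Position 8: "ba" => no
  Position 9: "ac" => no
  Position 10: "cc" => no
  Position 11: "cc" => no
  Position 12: "ca" => no
Total occurrences: 2

2


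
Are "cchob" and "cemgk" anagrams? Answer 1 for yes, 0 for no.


Strings: "cchob", "cemgk"
Sorted first:  bccho
Sorted second: cegkm
Differ at position 0: 'b' vs 'c' => not anagrams

0


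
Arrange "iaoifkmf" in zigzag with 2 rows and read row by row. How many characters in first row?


Zigzag "iaoifkmf" into 2 rows:
Placing characters:
  'i' => row 0
  'a' => row 1
  'o' => row 0
  'i' => row 1
  'f' => row 0
  'k' => row 1
  'm' => row 0
  'f' => row 1
Rows:
  Row 0: "iofm"
  Row 1: "aikf"
First row length: 4

4


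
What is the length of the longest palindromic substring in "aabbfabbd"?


Input: "aabbfabbd"
Checking substrings for palindromes:
  [0:2] "aa" (len 2) => palindrome
  [2:4] "bb" (len 2) => palindrome
  [6:8] "bb" (len 2) => palindrome
Longest palindromic substring: "aa" with length 2

2


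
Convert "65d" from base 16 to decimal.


Input: "65d" in base 16
Positional expansion:
  Digit '6' (value 6) x 16^2 = 1536
  Digit '5' (value 5) x 16^1 = 80
  Digit 'd' (value 13) x 16^0 = 13
Sum = 1629

1629


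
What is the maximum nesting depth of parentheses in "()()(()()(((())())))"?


Input: "()()(()()(((())())))"
Tracking depth:
  Position 0 '(': depth becomes 1
  Position 1 ')': depth becomes 0
  Position 2 '(': depth becomes 1
  Position 3 ')': depth becomes 0
  Position 4 '(': depth becomes 1
  Position 5 '(': depth becomes 2
  Position 6 ')': depth becomes 1
  Position 7 '(': depth becomes 2
  Position 8 ')': depth becomes 1
  Position 9 '(': depth becomes 2
  Position 10 '(': depth becomes 3
  Position 11 '(': depth becomes 4
  Position 12 '(': depth becomes 5
  Position 13 ')': depth becomes 4
  Position 14 ')': depth becomes 3
  Position 15 '(': depth becomes 4
  Position 16 ')': depth becomes 3
  Position 17 ')': depth becomes 2
  Position 18 ')': depth becomes 1
  Position 19 ')': depth becomes 0
Maximum depth reached: 5

5


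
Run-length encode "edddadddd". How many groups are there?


Input: edddadddd
Scanning for consecutive runs:
  Group 1: 'e' x 1 (positions 0-0)
  Group 2: 'd' x 3 (positions 1-3)
  Group 3: 'a' x 1 (positions 4-4)
  Group 4: 'd' x 4 (positions 5-8)
Total groups: 4

4


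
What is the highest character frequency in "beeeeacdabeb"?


Input: beeeeacdabeb
Character counts:
  'a': 2
  'b': 3
  'c': 1
  'd': 1
  'e': 5
Maximum frequency: 5

5


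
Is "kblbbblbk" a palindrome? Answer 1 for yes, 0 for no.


Input: kblbbblbk
Reversed: kblbbblbk
  Compare pos 0 ('k') with pos 8 ('k'): match
  Compare pos 1 ('b') with pos 7 ('b'): match
  Compare pos 2 ('l') with pos 6 ('l'): match
  Compare pos 3 ('b') with pos 5 ('b'): match
Result: palindrome

1


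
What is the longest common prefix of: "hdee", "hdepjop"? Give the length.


Words: hdee, hdepjop
  Position 0: all 'h' => match
  Position 1: all 'd' => match
  Position 2: all 'e' => match
  Position 3: ('e', 'p') => mismatch, stop
LCP = "hde" (length 3)

3


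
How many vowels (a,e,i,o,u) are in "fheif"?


Input: fheif
Checking each character:
  'f' at position 0: consonant
  'h' at position 1: consonant
  'e' at position 2: vowel (running total: 1)
  'i' at position 3: vowel (running total: 2)
  'f' at position 4: consonant
Total vowels: 2

2


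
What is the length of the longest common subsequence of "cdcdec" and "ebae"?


LCS of "cdcdec" and "ebae"
DP table:
           e    b    a    e
      0    0    0    0    0
  c   0    0    0    0    0
  d   0    0    0    0    0
  c   0    0    0    0    0
  d   0    0    0    0    0
  e   0    1    1    1    1
  c   0    1    1    1    1
LCS length = dp[6][4] = 1

1


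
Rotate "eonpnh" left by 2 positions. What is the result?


Input: "eonpnh", rotate left by 2
First 2 characters: "eo"
Remaining characters: "npnh"
Concatenate remaining + first: "npnh" + "eo" = "npnheo"

npnheo


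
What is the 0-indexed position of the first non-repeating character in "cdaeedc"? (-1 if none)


Input: cdaeedc
Character frequencies:
  'a': 1
  'c': 2
  'd': 2
  'e': 2
Scanning left to right for freq == 1:
  Position 0 ('c'): freq=2, skip
  Position 1 ('d'): freq=2, skip
  Position 2 ('a'): unique! => answer = 2

2


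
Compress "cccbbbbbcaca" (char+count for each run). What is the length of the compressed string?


Input: cccbbbbbcaca
Runs:
  'c' x 3 => "c3"
  'b' x 5 => "b5"
  'c' x 1 => "c1"
  'a' x 1 => "a1"
  'c' x 1 => "c1"
  'a' x 1 => "a1"
Compressed: "c3b5c1a1c1a1"
Compressed length: 12

12


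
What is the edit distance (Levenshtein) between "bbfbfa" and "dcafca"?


Computing edit distance: "bbfbfa" -> "dcafca"
DP table:
           d    c    a    f    c    a
      0    1    2    3    4    5    6
  b   1    1    2    3    4    5    6
  b   2    2    2    3    4    5    6
  f   3    3    3    3    3    4    5
  b   4    4    4    4    4    4    5
  f   5    5    5    5    4    5    5
  a   6    6    6    5    5    5    5
Edit distance = dp[6][6] = 5

5


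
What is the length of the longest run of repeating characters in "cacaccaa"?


Input: "cacaccaa"
Scanning for longest run:
  Position 1 ('a'): new char, reset run to 1
  Position 2 ('c'): new char, reset run to 1
  Position 3 ('a'): new char, reset run to 1
  Position 4 ('c'): new char, reset run to 1
  Position 5 ('c'): continues run of 'c', length=2
  Position 6 ('a'): new char, reset run to 1
  Position 7 ('a'): continues run of 'a', length=2
Longest run: 'c' with length 2

2


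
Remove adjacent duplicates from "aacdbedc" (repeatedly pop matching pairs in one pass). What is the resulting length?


Input: aacdbedc
Stack-based adjacent duplicate removal:
  Read 'a': push. Stack: a
  Read 'a': matches stack top 'a' => pop. Stack: (empty)
  Read 'c': push. Stack: c
  Read 'd': push. Stack: cd
  Read 'b': push. Stack: cdb
  Read 'e': push. Stack: cdbe
  Read 'd': push. Stack: cdbed
  Read 'c': push. Stack: cdbedc
Final stack: "cdbedc" (length 6)

6


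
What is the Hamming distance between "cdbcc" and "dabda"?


Comparing "cdbcc" and "dabda" position by position:
  Position 0: 'c' vs 'd' => differ
  Position 1: 'd' vs 'a' => differ
  Position 2: 'b' vs 'b' => same
  Position 3: 'c' vs 'd' => differ
  Position 4: 'c' vs 'a' => differ
Total differences (Hamming distance): 4

4


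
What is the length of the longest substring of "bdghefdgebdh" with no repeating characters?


Input: "bdghefdgebdh"
Sliding window (track last position of each char):
  Position 0 ('b'): window [0,0] length 1 -- new best
  Position 1 ('d'): window [0,1] length 2 -- new best
  Position 2 ('g'): window [0,2] length 3 -- new best
  Position 3 ('h'): window [0,3] length 4 -- new best
  Position 4 ('e'): window [0,4] length 5 -- new best
  Position 5 ('f'): window [0,5] length 6 -- new best
  Position 6 ('d'): repeat (last at 1), move window start to 2
  Position 6 ('d'): window [2,6] length 5
  Position 7 ('g'): repeat (last at 2), move window start to 3
  Position 7 ('g'): window [3,7] length 5
  Position 8 ('e'): repeat (last at 4), move window start to 5
  Position 8 ('e'): window [5,8] length 4
  Position 9 ('b'): window [5,9] length 5
  Position 10 ('d'): repeat (last at 6), move window start to 7
  Position 10 ('d'): window [7,10] length 4
  Position 11 ('h'): window [7,11] length 5
Longest substring with no repeats: "bdghef" with length 6

6


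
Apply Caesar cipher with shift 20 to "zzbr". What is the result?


Caesar cipher: shift "zzbr" by 20
  'z' (pos 25) + 20 = pos 19 = 't'
  'z' (pos 25) + 20 = pos 19 = 't'
  'b' (pos 1) + 20 = pos 21 = 'v'
  'r' (pos 17) + 20 = pos 11 = 'l'
Result: ttvl

ttvl


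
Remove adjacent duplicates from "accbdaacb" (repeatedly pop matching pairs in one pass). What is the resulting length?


Input: accbdaacb
Stack-based adjacent duplicate removal:
  Read 'a': push. Stack: a
  Read 'c': push. Stack: ac
  Read 'c': matches stack top 'c' => pop. Stack: a
  Read 'b': push. Stack: ab
  Read 'd': push. Stack: abd
  Read 'a': push. Stack: abda
  Read 'a': matches stack top 'a' => pop. Stack: abd
  Read 'c': push. Stack: abdc
  Read 'b': push. Stack: abdcb
Final stack: "abdcb" (length 5)

5


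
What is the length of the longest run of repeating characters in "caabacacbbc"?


Input: "caabacacbbc"
Scanning for longest run:
  Position 1 ('a'): new char, reset run to 1
  Position 2 ('a'): continues run of 'a', length=2
  Position 3 ('b'): new char, reset run to 1
  Position 4 ('a'): new char, reset run to 1
  Position 5 ('c'): new char, reset run to 1
  Position 6 ('a'): new char, reset run to 1
  Position 7 ('c'): new char, reset run to 1
  Position 8 ('b'): new char, reset run to 1
  Position 9 ('b'): continues run of 'b', length=2
  Position 10 ('c'): new char, reset run to 1
Longest run: 'a' with length 2

2


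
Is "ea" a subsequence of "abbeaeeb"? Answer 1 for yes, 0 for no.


Check if "ea" is a subsequence of "abbeaeeb"
Greedy scan:
  Position 0 ('a'): no match needed
  Position 1 ('b'): no match needed
  Position 2 ('b'): no match needed
  Position 3 ('e'): matches sub[0] = 'e'
  Position 4 ('a'): matches sub[1] = 'a'
  Position 5 ('e'): no match needed
  Position 6 ('e'): no match needed
  Position 7 ('b'): no match needed
All 2 characters matched => is a subsequence

1


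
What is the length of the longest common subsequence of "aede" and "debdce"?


LCS of "aede" and "debdce"
DP table:
           d    e    b    d    c    e
      0    0    0    0    0    0    0
  a   0    0    0    0    0    0    0
  e   0    0    1    1    1    1    1
  d   0    1    1    1    2    2    2
  e   0    1    2    2    2    2    3
LCS length = dp[4][6] = 3

3


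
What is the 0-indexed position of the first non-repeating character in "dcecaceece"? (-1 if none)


Input: dcecaceece
Character frequencies:
  'a': 1
  'c': 4
  'd': 1
  'e': 4
Scanning left to right for freq == 1:
  Position 0 ('d'): unique! => answer = 0

0


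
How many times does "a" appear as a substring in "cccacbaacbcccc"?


Searching for "a" in "cccacbaacbcccc"
Scanning each position:
  Position 0: "c" => no
  Position 1: "c" => no
  Position 2: "c" => no
  Position 3: "a" => MATCH
  Position 4: "c" => no
  Position 5: "b" => no
  Position 6: "a" => MATCH
  Position 7: "a" => MATCH
  Position 8: "c" => no
  Position 9: "b" => no
  Position 10: "c" => no
  Position 11: "c" => no
  Position 12: "c" => no
  Position 13: "c" => no
Total occurrences: 3

3


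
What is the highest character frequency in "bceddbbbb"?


Input: bceddbbbb
Character counts:
  'b': 5
  'c': 1
  'd': 2
  'e': 1
Maximum frequency: 5

5


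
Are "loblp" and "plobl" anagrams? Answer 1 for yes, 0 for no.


Strings: "loblp", "plobl"
Sorted first:  bllop
Sorted second: bllop
Sorted forms match => anagrams

1


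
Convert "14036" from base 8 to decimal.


Input: "14036" in base 8
Positional expansion:
  Digit '1' (value 1) x 8^4 = 4096
  Digit '4' (value 4) x 8^3 = 2048
  Digit '0' (value 0) x 8^2 = 0
  Digit '3' (value 3) x 8^1 = 24
  Digit '6' (value 6) x 8^0 = 6
Sum = 6174

6174


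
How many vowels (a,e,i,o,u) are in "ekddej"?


Input: ekddej
Checking each character:
  'e' at position 0: vowel (running total: 1)
  'k' at position 1: consonant
  'd' at position 2: consonant
  'd' at position 3: consonant
  'e' at position 4: vowel (running total: 2)
  'j' at position 5: consonant
Total vowels: 2

2


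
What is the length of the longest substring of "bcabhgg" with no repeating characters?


Input: "bcabhgg"
Sliding window (track last position of each char):
  Position 0 ('b'): window [0,0] length 1 -- new best
  Position 1 ('c'): window [0,1] length 2 -- new best
  Position 2 ('a'): window [0,2] length 3 -- new best
  Position 3 ('b'): repeat (last at 0), move window start to 1
  Position 3 ('b'): window [1,3] length 3
  Position 4 ('h'): window [1,4] length 4 -- new best
  Position 5 ('g'): window [1,5] length 5 -- new best
  Position 6 ('g'): repeat (last at 5), move window start to 6
  Position 6 ('g'): window [6,6] length 1
Longest substring with no repeats: "cabhg" with length 5

5


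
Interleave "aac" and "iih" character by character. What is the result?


Interleaving "aac" and "iih":
  Position 0: 'a' from first, 'i' from second => "ai"
  Position 1: 'a' from first, 'i' from second => "ai"
  Position 2: 'c' from first, 'h' from second => "ch"
Result: aiaich

aiaich


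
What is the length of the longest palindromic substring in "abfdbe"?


Input: "abfdbe"
Checking substrings for palindromes:
  No multi-char palindromic substrings found
Longest palindromic substring: "a" with length 1

1


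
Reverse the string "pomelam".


Input: pomelam
Reading characters right to left:
  Position 6: 'm'
  Position 5: 'a'
  Position 4: 'l'
  Position 3: 'e'
  Position 2: 'm'
  Position 1: 'o'
  Position 0: 'p'
Reversed: malemop

malemop


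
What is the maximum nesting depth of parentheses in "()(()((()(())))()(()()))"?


Input: "()(()((()(())))()(()()))"
Tracking depth:
  Position 0 '(': depth becomes 1
  Position 1 ')': depth becomes 0
  Position 2 '(': depth becomes 1
  Position 3 '(': depth becomes 2
  Position 4 ')': depth becomes 1
  Position 5 '(': depth becomes 2
  Position 6 '(': depth becomes 3
  Position 7 '(': depth becomes 4
  Position 8 ')': depth becomes 3
  Position 9 '(': depth becomes 4
  Position 10 '(': depth becomes 5
  Position 11 ')': depth becomes 4
  Position 12 ')': depth becomes 3
  Position 13 ')': depth becomes 2
  Position 14 ')': depth becomes 1
  Position 15 '(': depth becomes 2
  Position 16 ')': depth becomes 1
  Position 17 '(': depth becomes 2
  Position 18 '(': depth becomes 3
  Position 19 ')': depth becomes 2
  Position 20 '(': depth becomes 3
  Position 21 ')': depth becomes 2
  Position 22 ')': depth becomes 1
  Position 23 ')': depth becomes 0
Maximum depth reached: 5

5


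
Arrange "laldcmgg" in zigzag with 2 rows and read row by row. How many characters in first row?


Zigzag "laldcmgg" into 2 rows:
Placing characters:
  'l' => row 0
  'a' => row 1
  'l' => row 0
  'd' => row 1
  'c' => row 0
  'm' => row 1
  'g' => row 0
  'g' => row 1
Rows:
  Row 0: "llcg"
  Row 1: "admg"
First row length: 4

4


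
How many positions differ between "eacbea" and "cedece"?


Comparing "eacbea" and "cedece" position by position:
  Position 0: 'e' vs 'c' => DIFFER
  Position 1: 'a' vs 'e' => DIFFER
  Position 2: 'c' vs 'd' => DIFFER
  Position 3: 'b' vs 'e' => DIFFER
  Position 4: 'e' vs 'c' => DIFFER
  Position 5: 'a' vs 'e' => DIFFER
Positions that differ: 6

6


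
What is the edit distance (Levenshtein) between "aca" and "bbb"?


Computing edit distance: "aca" -> "bbb"
DP table:
           b    b    b
      0    1    2    3
  a   1    1    2    3
  c   2    2    2    3
  a   3    3    3    3
Edit distance = dp[3][3] = 3

3


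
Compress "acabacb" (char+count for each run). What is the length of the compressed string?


Input: acabacb
Runs:
  'a' x 1 => "a1"
  'c' x 1 => "c1"
  'a' x 1 => "a1"
  'b' x 1 => "b1"
  'a' x 1 => "a1"
  'c' x 1 => "c1"
  'b' x 1 => "b1"
Compressed: "a1c1a1b1a1c1b1"
Compressed length: 14

14


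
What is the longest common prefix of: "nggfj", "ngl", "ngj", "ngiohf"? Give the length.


Words: nggfj, ngl, ngj, ngiohf
  Position 0: all 'n' => match
  Position 1: all 'g' => match
  Position 2: ('g', 'l', 'j', 'i') => mismatch, stop
LCP = "ng" (length 2)

2


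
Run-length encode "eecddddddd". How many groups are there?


Input: eecddddddd
Scanning for consecutive runs:
  Group 1: 'e' x 2 (positions 0-1)
  Group 2: 'c' x 1 (positions 2-2)
  Group 3: 'd' x 7 (positions 3-9)
Total groups: 3

3


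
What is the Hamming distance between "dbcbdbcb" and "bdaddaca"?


Comparing "dbcbdbcb" and "bdaddaca" position by position:
  Position 0: 'd' vs 'b' => differ
  Position 1: 'b' vs 'd' => differ
  Position 2: 'c' vs 'a' => differ
  Position 3: 'b' vs 'd' => differ
  Position 4: 'd' vs 'd' => same
  Position 5: 'b' vs 'a' => differ
  Position 6: 'c' vs 'c' => same
  Position 7: 'b' vs 'a' => differ
Total differences (Hamming distance): 6

6


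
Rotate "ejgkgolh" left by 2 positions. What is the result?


Input: "ejgkgolh", rotate left by 2
First 2 characters: "ej"
Remaining characters: "gkgolh"
Concatenate remaining + first: "gkgolh" + "ej" = "gkgolhej"

gkgolhej


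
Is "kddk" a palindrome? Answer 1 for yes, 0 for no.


Input: kddk
Reversed: kddk
  Compare pos 0 ('k') with pos 3 ('k'): match
  Compare pos 1 ('d') with pos 2 ('d'): match
Result: palindrome

1


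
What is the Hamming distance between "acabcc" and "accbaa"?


Comparing "acabcc" and "accbaa" position by position:
  Position 0: 'a' vs 'a' => same
  Position 1: 'c' vs 'c' => same
  Position 2: 'a' vs 'c' => differ
  Position 3: 'b' vs 'b' => same
  Position 4: 'c' vs 'a' => differ
  Position 5: 'c' vs 'a' => differ
Total differences (Hamming distance): 3

3


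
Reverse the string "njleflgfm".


Input: njleflgfm
Reading characters right to left:
  Position 8: 'm'
  Position 7: 'f'
  Position 6: 'g'
  Position 5: 'l'
  Position 4: 'f'
  Position 3: 'e'
  Position 2: 'l'
  Position 1: 'j'
  Position 0: 'n'
Reversed: mfglfeljn

mfglfeljn


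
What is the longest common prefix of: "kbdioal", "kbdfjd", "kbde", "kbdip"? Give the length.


Words: kbdioal, kbdfjd, kbde, kbdip
  Position 0: all 'k' => match
  Position 1: all 'b' => match
  Position 2: all 'd' => match
  Position 3: ('i', 'f', 'e', 'i') => mismatch, stop
LCP = "kbd" (length 3)

3


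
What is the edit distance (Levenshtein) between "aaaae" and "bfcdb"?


Computing edit distance: "aaaae" -> "bfcdb"
DP table:
           b    f    c    d    b
      0    1    2    3    4    5
  a   1    1    2    3    4    5
  a   2    2    2    3    4    5
  a   3    3    3    3    4    5
  a   4    4    4    4    4    5
  e   5    5    5    5    5    5
Edit distance = dp[5][5] = 5

5


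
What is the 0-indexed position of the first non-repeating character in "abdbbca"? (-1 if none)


Input: abdbbca
Character frequencies:
  'a': 2
  'b': 3
  'c': 1
  'd': 1
Scanning left to right for freq == 1:
  Position 0 ('a'): freq=2, skip
  Position 1 ('b'): freq=3, skip
  Position 2 ('d'): unique! => answer = 2

2


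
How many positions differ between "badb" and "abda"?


Comparing "badb" and "abda" position by position:
  Position 0: 'b' vs 'a' => DIFFER
  Position 1: 'a' vs 'b' => DIFFER
  Position 2: 'd' vs 'd' => same
  Position 3: 'b' vs 'a' => DIFFER
Positions that differ: 3

3


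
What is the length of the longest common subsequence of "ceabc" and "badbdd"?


LCS of "ceabc" and "badbdd"
DP table:
           b    a    d    b    d    d
      0    0    0    0    0    0    0
  c   0    0    0    0    0    0    0
  e   0    0    0    0    0    0    0
  a   0    0    1    1    1    1    1
  b   0    1    1    1    2    2    2
  c   0    1    1    1    2    2    2
LCS length = dp[5][6] = 2

2


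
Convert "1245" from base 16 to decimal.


Input: "1245" in base 16
Positional expansion:
  Digit '1' (value 1) x 16^3 = 4096
  Digit '2' (value 2) x 16^2 = 512
  Digit '4' (value 4) x 16^1 = 64
  Digit '5' (value 5) x 16^0 = 5
Sum = 4677

4677


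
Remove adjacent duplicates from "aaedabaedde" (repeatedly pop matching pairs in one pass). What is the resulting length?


Input: aaedabaedde
Stack-based adjacent duplicate removal:
  Read 'a': push. Stack: a
  Read 'a': matches stack top 'a' => pop. Stack: (empty)
  Read 'e': push. Stack: e
  Read 'd': push. Stack: ed
  Read 'a': push. Stack: eda
  Read 'b': push. Stack: edab
  Read 'a': push. Stack: edaba
  Read 'e': push. Stack: edabae
  Read 'd': push. Stack: edabaed
  Read 'd': matches stack top 'd' => pop. Stack: edabae
  Read 'e': matches stack top 'e' => pop. Stack: edaba
Final stack: "edaba" (length 5)

5


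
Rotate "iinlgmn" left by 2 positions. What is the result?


Input: "iinlgmn", rotate left by 2
First 2 characters: "ii"
Remaining characters: "nlgmn"
Concatenate remaining + first: "nlgmn" + "ii" = "nlgmnii"

nlgmnii


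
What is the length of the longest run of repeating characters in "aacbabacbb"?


Input: "aacbabacbb"
Scanning for longest run:
  Position 1 ('a'): continues run of 'a', length=2
  Position 2 ('c'): new char, reset run to 1
  Position 3 ('b'): new char, reset run to 1
  Position 4 ('a'): new char, reset run to 1
  Position 5 ('b'): new char, reset run to 1
  Position 6 ('a'): new char, reset run to 1
  Position 7 ('c'): new char, reset run to 1
  Position 8 ('b'): new char, reset run to 1
  Position 9 ('b'): continues run of 'b', length=2
Longest run: 'a' with length 2

2


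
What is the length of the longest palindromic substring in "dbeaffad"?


Input: "dbeaffad"
Checking substrings for palindromes:
  [3:7] "affa" (len 4) => palindrome
  [4:6] "ff" (len 2) => palindrome
Longest palindromic substring: "affa" with length 4

4


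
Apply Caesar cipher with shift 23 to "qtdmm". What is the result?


Caesar cipher: shift "qtdmm" by 23
  'q' (pos 16) + 23 = pos 13 = 'n'
  't' (pos 19) + 23 = pos 16 = 'q'
  'd' (pos 3) + 23 = pos 0 = 'a'
  'm' (pos 12) + 23 = pos 9 = 'j'
  'm' (pos 12) + 23 = pos 9 = 'j'
Result: nqajj

nqajj


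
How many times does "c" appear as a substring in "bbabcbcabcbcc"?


Searching for "c" in "bbabcbcabcbcc"
Scanning each position:
  Position 0: "b" => no
  Position 1: "b" => no
  Position 2: "a" => no
  Position 3: "b" => no
  Position 4: "c" => MATCH
  Position 5: "b" => no
  Position 6: "c" => MATCH
  Position 7: "a" => no
  Position 8: "b" => no
  Position 9: "c" => MATCH
  Position 10: "b" => no
  Position 11: "c" => MATCH
  Position 12: "c" => MATCH
Total occurrences: 5

5


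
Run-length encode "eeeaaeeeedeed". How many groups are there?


Input: eeeaaeeeedeed
Scanning for consecutive runs:
  Group 1: 'e' x 3 (positions 0-2)
  Group 2: 'a' x 2 (positions 3-4)
  Group 3: 'e' x 4 (positions 5-8)
  Group 4: 'd' x 1 (positions 9-9)
  Group 5: 'e' x 2 (positions 10-11)
  Group 6: 'd' x 1 (positions 12-12)
Total groups: 6

6


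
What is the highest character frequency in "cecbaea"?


Input: cecbaea
Character counts:
  'a': 2
  'b': 1
  'c': 2
  'e': 2
Maximum frequency: 2

2


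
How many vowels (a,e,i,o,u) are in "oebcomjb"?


Input: oebcomjb
Checking each character:
  'o' at position 0: vowel (running total: 1)
  'e' at position 1: vowel (running total: 2)
  'b' at position 2: consonant
  'c' at position 3: consonant
  'o' at position 4: vowel (running total: 3)
  'm' at position 5: consonant
  'j' at position 6: consonant
  'b' at position 7: consonant
Total vowels: 3

3


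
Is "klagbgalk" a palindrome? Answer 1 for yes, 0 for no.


Input: klagbgalk
Reversed: klagbgalk
  Compare pos 0 ('k') with pos 8 ('k'): match
  Compare pos 1 ('l') with pos 7 ('l'): match
  Compare pos 2 ('a') with pos 6 ('a'): match
  Compare pos 3 ('g') with pos 5 ('g'): match
Result: palindrome

1


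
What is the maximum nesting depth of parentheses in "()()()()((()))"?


Input: "()()()()((()))"
Tracking depth:
  Position 0 '(': depth becomes 1
  Position 1 ')': depth becomes 0
  Position 2 '(': depth becomes 1
  Position 3 ')': depth becomes 0
  Position 4 '(': depth becomes 1
  Position 5 ')': depth becomes 0
  Position 6 '(': depth becomes 1
  Position 7 ')': depth becomes 0
  Position 8 '(': depth becomes 1
  Position 9 '(': depth becomes 2
  Position 10 '(': depth becomes 3
  Position 11 ')': depth becomes 2
  Position 12 ')': depth becomes 1
  Position 13 ')': depth becomes 0
Maximum depth reached: 3

3


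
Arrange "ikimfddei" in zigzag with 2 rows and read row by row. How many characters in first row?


Zigzag "ikimfddei" into 2 rows:
Placing characters:
  'i' => row 0
  'k' => row 1
  'i' => row 0
  'm' => row 1
  'f' => row 0
  'd' => row 1
  'd' => row 0
  'e' => row 1
  'i' => row 0
Rows:
  Row 0: "iifdi"
  Row 1: "kmde"
First row length: 5

5


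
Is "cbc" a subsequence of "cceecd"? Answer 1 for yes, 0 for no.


Check if "cbc" is a subsequence of "cceecd"
Greedy scan:
  Position 0 ('c'): matches sub[0] = 'c'
  Position 1 ('c'): no match needed
  Position 2 ('e'): no match needed
  Position 3 ('e'): no match needed
  Position 4 ('c'): no match needed
  Position 5 ('d'): no match needed
Only matched 1/3 characters => not a subsequence

0


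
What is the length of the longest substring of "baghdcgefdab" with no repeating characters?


Input: "baghdcgefdab"
Sliding window (track last position of each char):
  Position 0 ('b'): window [0,0] length 1 -- new best
  Position 1 ('a'): window [0,1] length 2 -- new best
  Position 2 ('g'): window [0,2] length 3 -- new best
  Position 3 ('h'): window [0,3] length 4 -- new best
  Position 4 ('d'): window [0,4] length 5 -- new best
  Position 5 ('c'): window [0,5] length 6 -- new best
  Position 6 ('g'): repeat (last at 2), move window start to 3
  Position 6 ('g'): window [3,6] length 4
  Position 7 ('e'): window [3,7] length 5
  Position 8 ('f'): window [3,8] length 6
  Position 9 ('d'): repeat (last at 4), move window start to 5
  Position 9 ('d'): window [5,9] length 5
  Position 10 ('a'): window [5,10] length 6
  Position 11 ('b'): window [5,11] length 7 -- new best
Longest substring with no repeats: "cgefdab" with length 7

7


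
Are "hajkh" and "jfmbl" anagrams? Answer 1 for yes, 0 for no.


Strings: "hajkh", "jfmbl"
Sorted first:  ahhjk
Sorted second: bfjlm
Differ at position 0: 'a' vs 'b' => not anagrams

0


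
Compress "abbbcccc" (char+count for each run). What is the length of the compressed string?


Input: abbbcccc
Runs:
  'a' x 1 => "a1"
  'b' x 3 => "b3"
  'c' x 4 => "c4"
Compressed: "a1b3c4"
Compressed length: 6

6


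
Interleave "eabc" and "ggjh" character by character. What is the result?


Interleaving "eabc" and "ggjh":
  Position 0: 'e' from first, 'g' from second => "eg"
  Position 1: 'a' from first, 'g' from second => "ag"
  Position 2: 'b' from first, 'j' from second => "bj"
  Position 3: 'c' from first, 'h' from second => "ch"
Result: egagbjch

egagbjch


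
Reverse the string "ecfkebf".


Input: ecfkebf
Reading characters right to left:
  Position 6: 'f'
  Position 5: 'b'
  Position 4: 'e'
  Position 3: 'k'
  Position 2: 'f'
  Position 1: 'c'
  Position 0: 'e'
Reversed: fbekfce

fbekfce


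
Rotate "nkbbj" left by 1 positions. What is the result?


Input: "nkbbj", rotate left by 1
First 1 characters: "n"
Remaining characters: "kbbj"
Concatenate remaining + first: "kbbj" + "n" = "kbbjn"

kbbjn


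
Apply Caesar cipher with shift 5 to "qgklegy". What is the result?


Caesar cipher: shift "qgklegy" by 5
  'q' (pos 16) + 5 = pos 21 = 'v'
  'g' (pos 6) + 5 = pos 11 = 'l'
  'k' (pos 10) + 5 = pos 15 = 'p'
  'l' (pos 11) + 5 = pos 16 = 'q'
  'e' (pos 4) + 5 = pos 9 = 'j'
  'g' (pos 6) + 5 = pos 11 = 'l'
  'y' (pos 24) + 5 = pos 3 = 'd'
Result: vlpqjld

vlpqjld


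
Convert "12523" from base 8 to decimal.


Input: "12523" in base 8
Positional expansion:
  Digit '1' (value 1) x 8^4 = 4096
  Digit '2' (value 2) x 8^3 = 1024
  Digit '5' (value 5) x 8^2 = 320
  Digit '2' (value 2) x 8^1 = 16
  Digit '3' (value 3) x 8^0 = 3
Sum = 5459

5459


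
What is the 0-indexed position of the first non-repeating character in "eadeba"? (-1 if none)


Input: eadeba
Character frequencies:
  'a': 2
  'b': 1
  'd': 1
  'e': 2
Scanning left to right for freq == 1:
  Position 0 ('e'): freq=2, skip
  Position 1 ('a'): freq=2, skip
  Position 2 ('d'): unique! => answer = 2

2


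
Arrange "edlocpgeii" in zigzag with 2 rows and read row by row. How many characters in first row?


Zigzag "edlocpgeii" into 2 rows:
Placing characters:
  'e' => row 0
  'd' => row 1
  'l' => row 0
  'o' => row 1
  'c' => row 0
  'p' => row 1
  'g' => row 0
  'e' => row 1
  'i' => row 0
  'i' => row 1
Rows:
  Row 0: "elcgi"
  Row 1: "dopei"
First row length: 5

5


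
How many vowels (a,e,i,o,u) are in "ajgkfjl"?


Input: ajgkfjl
Checking each character:
  'a' at position 0: vowel (running total: 1)
  'j' at position 1: consonant
  'g' at position 2: consonant
  'k' at position 3: consonant
  'f' at position 4: consonant
  'j' at position 5: consonant
  'l' at position 6: consonant
Total vowels: 1

1


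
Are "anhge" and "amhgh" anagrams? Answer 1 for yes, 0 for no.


Strings: "anhge", "amhgh"
Sorted first:  aeghn
Sorted second: aghhm
Differ at position 1: 'e' vs 'g' => not anagrams

0


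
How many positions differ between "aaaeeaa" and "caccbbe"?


Comparing "aaaeeaa" and "caccbbe" position by position:
  Position 0: 'a' vs 'c' => DIFFER
  Position 1: 'a' vs 'a' => same
  Position 2: 'a' vs 'c' => DIFFER
  Position 3: 'e' vs 'c' => DIFFER
  Position 4: 'e' vs 'b' => DIFFER
  Position 5: 'a' vs 'b' => DIFFER
  Position 6: 'a' vs 'e' => DIFFER
Positions that differ: 6

6


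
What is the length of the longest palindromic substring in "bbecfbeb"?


Input: "bbecfbeb"
Checking substrings for palindromes:
  [5:8] "beb" (len 3) => palindrome
  [0:2] "bb" (len 2) => palindrome
Longest palindromic substring: "beb" with length 3

3


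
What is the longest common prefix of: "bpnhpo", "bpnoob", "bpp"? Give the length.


Words: bpnhpo, bpnoob, bpp
  Position 0: all 'b' => match
  Position 1: all 'p' => match
  Position 2: ('n', 'n', 'p') => mismatch, stop
LCP = "bp" (length 2)

2


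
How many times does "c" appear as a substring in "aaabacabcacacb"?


Searching for "c" in "aaabacabcacacb"
Scanning each position:
  Position 0: "a" => no
  Position 1: "a" => no
  Position 2: "a" => no
  Position 3: "b" => no
  Position 4: "a" => no
  Position 5: "c" => MATCH
  Position 6: "a" => no
  Position 7: "b" => no
  Position 8: "c" => MATCH
  Position 9: "a" => no
  Position 10: "c" => MATCH
  Position 11: "a" => no
  Position 12: "c" => MATCH
  Position 13: "b" => no
Total occurrences: 4

4


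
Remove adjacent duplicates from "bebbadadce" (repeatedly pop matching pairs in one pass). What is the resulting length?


Input: bebbadadce
Stack-based adjacent duplicate removal:
  Read 'b': push. Stack: b
  Read 'e': push. Stack: be
  Read 'b': push. Stack: beb
  Read 'b': matches stack top 'b' => pop. Stack: be
  Read 'a': push. Stack: bea
  Read 'd': push. Stack: bead
  Read 'a': push. Stack: beada
  Read 'd': push. Stack: beadad
  Read 'c': push. Stack: beadadc
  Read 'e': push. Stack: beadadce
Final stack: "beadadce" (length 8)

8


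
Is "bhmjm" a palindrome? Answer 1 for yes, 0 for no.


Input: bhmjm
Reversed: mjmhb
  Compare pos 0 ('b') with pos 4 ('m'): MISMATCH
  Compare pos 1 ('h') with pos 3 ('j'): MISMATCH
Result: not a palindrome

0


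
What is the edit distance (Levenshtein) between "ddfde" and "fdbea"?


Computing edit distance: "ddfde" -> "fdbea"
DP table:
           f    d    b    e    a
      0    1    2    3    4    5
  d   1    1    1    2    3    4
  d   2    2    1    2    3    4
  f   3    2    2    2    3    4
  d   4    3    2    3    3    4
  e   5    4    3    3    3    4
Edit distance = dp[5][5] = 4

4


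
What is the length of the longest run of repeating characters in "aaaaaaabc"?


Input: "aaaaaaabc"
Scanning for longest run:
  Position 1 ('a'): continues run of 'a', length=2
  Position 2 ('a'): continues run of 'a', length=3
  Position 3 ('a'): continues run of 'a', length=4
  Position 4 ('a'): continues run of 'a', length=5
  Position 5 ('a'): continues run of 'a', length=6
  Position 6 ('a'): continues run of 'a', length=7
  Position 7 ('b'): new char, reset run to 1
  Position 8 ('c'): new char, reset run to 1
Longest run: 'a' with length 7

7


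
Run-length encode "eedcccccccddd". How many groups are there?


Input: eedcccccccddd
Scanning for consecutive runs:
  Group 1: 'e' x 2 (positions 0-1)
  Group 2: 'd' x 1 (positions 2-2)
  Group 3: 'c' x 7 (positions 3-9)
  Group 4: 'd' x 3 (positions 10-12)
Total groups: 4

4


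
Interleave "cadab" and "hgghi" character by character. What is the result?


Interleaving "cadab" and "hgghi":
  Position 0: 'c' from first, 'h' from second => "ch"
  Position 1: 'a' from first, 'g' from second => "ag"
  Position 2: 'd' from first, 'g' from second => "dg"
  Position 3: 'a' from first, 'h' from second => "ah"
  Position 4: 'b' from first, 'i' from second => "bi"
Result: chagdgahbi

chagdgahbi


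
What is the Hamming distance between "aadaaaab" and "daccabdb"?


Comparing "aadaaaab" and "daccabdb" position by position:
  Position 0: 'a' vs 'd' => differ
  Position 1: 'a' vs 'a' => same
  Position 2: 'd' vs 'c' => differ
  Position 3: 'a' vs 'c' => differ
  Position 4: 'a' vs 'a' => same
  Position 5: 'a' vs 'b' => differ
  Position 6: 'a' vs 'd' => differ
  Position 7: 'b' vs 'b' => same
Total differences (Hamming distance): 5

5
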